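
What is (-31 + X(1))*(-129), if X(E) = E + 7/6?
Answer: 7439/2 ≈ 3719.5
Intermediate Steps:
X(E) = 7/6 + E (X(E) = E + 7*(⅙) = E + 7/6 = 7/6 + E)
(-31 + X(1))*(-129) = (-31 + (7/6 + 1))*(-129) = (-31 + 13/6)*(-129) = -173/6*(-129) = 7439/2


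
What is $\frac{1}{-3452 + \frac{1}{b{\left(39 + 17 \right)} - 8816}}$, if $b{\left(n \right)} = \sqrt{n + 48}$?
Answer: $- \frac{268295496720}{926156085110273} + \frac{2 \sqrt{26}}{926156085110273} \approx -0.00028969$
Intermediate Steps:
$b{\left(n \right)} = \sqrt{48 + n}$
$\frac{1}{-3452 + \frac{1}{b{\left(39 + 17 \right)} - 8816}} = \frac{1}{-3452 + \frac{1}{\sqrt{48 + \left(39 + 17\right)} - 8816}} = \frac{1}{-3452 + \frac{1}{\sqrt{48 + 56} - 8816}} = \frac{1}{-3452 + \frac{1}{\sqrt{104} - 8816}} = \frac{1}{-3452 + \frac{1}{2 \sqrt{26} - 8816}} = \frac{1}{-3452 + \frac{1}{-8816 + 2 \sqrt{26}}}$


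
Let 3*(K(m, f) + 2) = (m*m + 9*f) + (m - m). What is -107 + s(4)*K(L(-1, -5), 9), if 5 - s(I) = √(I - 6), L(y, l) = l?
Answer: 179/3 - 100*I*√2/3 ≈ 59.667 - 47.14*I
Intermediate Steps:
K(m, f) = -2 + 3*f + m²/3 (K(m, f) = -2 + ((m*m + 9*f) + (m - m))/3 = -2 + ((m² + 9*f) + 0)/3 = -2 + (m² + 9*f)/3 = -2 + (3*f + m²/3) = -2 + 3*f + m²/3)
s(I) = 5 - √(-6 + I) (s(I) = 5 - √(I - 6) = 5 - √(-6 + I))
-107 + s(4)*K(L(-1, -5), 9) = -107 + (5 - √(-6 + 4))*(-2 + 3*9 + (⅓)*(-5)²) = -107 + (5 - √(-2))*(-2 + 27 + (⅓)*25) = -107 + (5 - I*√2)*(-2 + 27 + 25/3) = -107 + (5 - I*√2)*(100/3) = -107 + (500/3 - 100*I*√2/3) = 179/3 - 100*I*√2/3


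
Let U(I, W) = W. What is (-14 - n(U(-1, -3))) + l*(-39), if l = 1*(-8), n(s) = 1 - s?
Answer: 294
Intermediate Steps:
l = -8
(-14 - n(U(-1, -3))) + l*(-39) = (-14 - (1 - 1*(-3))) - 8*(-39) = (-14 - (1 + 3)) + 312 = (-14 - 1*4) + 312 = (-14 - 4) + 312 = -18 + 312 = 294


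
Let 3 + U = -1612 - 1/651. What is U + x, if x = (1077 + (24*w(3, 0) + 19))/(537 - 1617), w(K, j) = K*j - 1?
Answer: -47340548/29295 ≈ -1616.0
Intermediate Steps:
w(K, j) = -1 + K*j
U = -1051366/651 (U = -3 + (-1612 - 1/651) = -3 - 1049413/651 = -1051366/651 ≈ -1615.0)
x = -134/135 (x = (1077 + (24*(-1 + 3*0) + 19))/(537 - 1617) = (1077 + (24*(-1 + 0) + 19))/(-1080) = (1077 + (24*(-1) + 19))*(-1/1080) = (1077 + (-24 + 19))*(-1/1080) = (1077 - 5)*(-1/1080) = 1072*(-1/1080) = -134/135 ≈ -0.99259)
U + x = -1051366/651 - 134/135 = -47340548/29295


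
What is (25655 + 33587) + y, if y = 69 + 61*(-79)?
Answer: 54492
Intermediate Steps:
y = -4750 (y = 69 - 4819 = -4750)
(25655 + 33587) + y = (25655 + 33587) - 4750 = 59242 - 4750 = 54492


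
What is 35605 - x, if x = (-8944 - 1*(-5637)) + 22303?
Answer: 16609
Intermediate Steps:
x = 18996 (x = (-8944 + 5637) + 22303 = -3307 + 22303 = 18996)
35605 - x = 35605 - 1*18996 = 35605 - 18996 = 16609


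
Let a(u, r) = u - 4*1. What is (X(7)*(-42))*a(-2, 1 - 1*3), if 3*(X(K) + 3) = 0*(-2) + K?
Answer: -168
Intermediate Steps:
X(K) = -3 + K/3 (X(K) = -3 + (0*(-2) + K)/3 = -3 + (0 + K)/3 = -3 + K/3)
a(u, r) = -4 + u (a(u, r) = u - 4 = -4 + u)
(X(7)*(-42))*a(-2, 1 - 1*3) = ((-3 + (⅓)*7)*(-42))*(-4 - 2) = ((-3 + 7/3)*(-42))*(-6) = -⅔*(-42)*(-6) = 28*(-6) = -168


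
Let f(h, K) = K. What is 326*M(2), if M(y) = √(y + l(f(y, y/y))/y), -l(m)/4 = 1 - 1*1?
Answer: 326*√2 ≈ 461.03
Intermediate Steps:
l(m) = 0 (l(m) = -4*(1 - 1*1) = -4*(1 - 1) = -4*0 = 0)
M(y) = √y (M(y) = √(y + 0/y) = √(y + 0) = √y)
326*M(2) = 326*√2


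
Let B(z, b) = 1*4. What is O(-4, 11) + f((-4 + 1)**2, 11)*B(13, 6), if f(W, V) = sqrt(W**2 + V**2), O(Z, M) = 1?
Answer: 1 + 4*sqrt(202) ≈ 57.851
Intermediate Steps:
f(W, V) = sqrt(V**2 + W**2)
B(z, b) = 4
O(-4, 11) + f((-4 + 1)**2, 11)*B(13, 6) = 1 + sqrt(11**2 + ((-4 + 1)**2)**2)*4 = 1 + sqrt(121 + ((-3)**2)**2)*4 = 1 + sqrt(121 + 9**2)*4 = 1 + sqrt(121 + 81)*4 = 1 + sqrt(202)*4 = 1 + 4*sqrt(202)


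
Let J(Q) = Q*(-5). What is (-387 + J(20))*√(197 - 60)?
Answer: -487*√137 ≈ -5700.2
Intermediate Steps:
J(Q) = -5*Q
(-387 + J(20))*√(197 - 60) = (-387 - 5*20)*√(197 - 60) = (-387 - 100)*√137 = -487*√137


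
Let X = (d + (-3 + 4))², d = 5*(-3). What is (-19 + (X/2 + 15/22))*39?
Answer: 68367/22 ≈ 3107.6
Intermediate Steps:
d = -15
X = 196 (X = (-15 + (-3 + 4))² = (-15 + 1)² = (-14)² = 196)
(-19 + (X/2 + 15/22))*39 = (-19 + (196/2 + 15/22))*39 = (-19 + (196*(½) + 15*(1/22)))*39 = (-19 + (98 + 15/22))*39 = (-19 + 2171/22)*39 = (1753/22)*39 = 68367/22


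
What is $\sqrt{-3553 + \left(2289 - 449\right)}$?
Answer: $i \sqrt{1713} \approx 41.388 i$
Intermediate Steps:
$\sqrt{-3553 + \left(2289 - 449\right)} = \sqrt{-3553 + 1840} = \sqrt{-1713} = i \sqrt{1713}$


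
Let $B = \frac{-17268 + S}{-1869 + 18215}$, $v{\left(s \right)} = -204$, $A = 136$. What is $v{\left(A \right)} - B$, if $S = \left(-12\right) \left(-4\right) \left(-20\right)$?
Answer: $- \frac{1658178}{8173} \approx -202.88$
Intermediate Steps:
$S = -960$ ($S = 48 \left(-20\right) = -960$)
$B = - \frac{9114}{8173}$ ($B = \frac{-17268 - 960}{-1869 + 18215} = - \frac{18228}{16346} = \left(-18228\right) \frac{1}{16346} = - \frac{9114}{8173} \approx -1.1151$)
$v{\left(A \right)} - B = -204 - - \frac{9114}{8173} = -204 + \frac{9114}{8173} = - \frac{1658178}{8173}$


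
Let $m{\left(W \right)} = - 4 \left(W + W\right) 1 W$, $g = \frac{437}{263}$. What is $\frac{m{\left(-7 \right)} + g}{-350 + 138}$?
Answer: $\frac{102659}{55756} \approx 1.8412$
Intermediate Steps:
$g = \frac{437}{263}$ ($g = 437 \cdot \frac{1}{263} = \frac{437}{263} \approx 1.6616$)
$m{\left(W \right)} = - 8 W^{2}$ ($m{\left(W \right)} = - 4 \cdot 2 W 1 W = - 8 W 1 W = - 8 W W = - 8 W^{2}$)
$\frac{m{\left(-7 \right)} + g}{-350 + 138} = \frac{- 8 \left(-7\right)^{2} + \frac{437}{263}}{-350 + 138} = \frac{\left(-8\right) 49 + \frac{437}{263}}{-212} = \left(-392 + \frac{437}{263}\right) \left(- \frac{1}{212}\right) = \left(- \frac{102659}{263}\right) \left(- \frac{1}{212}\right) = \frac{102659}{55756}$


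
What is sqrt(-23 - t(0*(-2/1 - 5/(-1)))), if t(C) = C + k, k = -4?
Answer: I*sqrt(19) ≈ 4.3589*I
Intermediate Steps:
t(C) = -4 + C (t(C) = C - 4 = -4 + C)
sqrt(-23 - t(0*(-2/1 - 5/(-1)))) = sqrt(-23 - (-4 + 0*(-2/1 - 5/(-1)))) = sqrt(-23 - (-4 + 0*(-2*1 - 5*(-1)))) = sqrt(-23 - (-4 + 0*(-2 + 5))) = sqrt(-23 - (-4 + 0*3)) = sqrt(-23 - (-4 + 0)) = sqrt(-23 - 1*(-4)) = sqrt(-23 + 4) = sqrt(-19) = I*sqrt(19)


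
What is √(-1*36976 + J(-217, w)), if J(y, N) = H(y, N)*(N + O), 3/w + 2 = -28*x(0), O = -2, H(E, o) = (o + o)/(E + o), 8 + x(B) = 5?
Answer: I*√19673804576831563/729431 ≈ 192.29*I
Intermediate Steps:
x(B) = -3 (x(B) = -8 + 5 = -3)
H(E, o) = 2*o/(E + o) (H(E, o) = (2*o)/(E + o) = 2*o/(E + o))
w = 3/82 (w = 3/(-2 - 28*(-3)) = 3/(-2 + 84) = 3/82 ≈ 0.036585)
J(y, N) = 2*N*(-2 + N)/(N + y) (J(y, N) = (2*N/(y + N))*(N - 2) = (2*N/(N + y))*(-2 + N) = 2*N*(-2 + N)/(N + y))
√(-1*36976 + J(-217, w)) = √(-1*36976 + 2*(3/82)*(-2 + 3/82)/(3/82 - 217)) = √(-36976 + 2*(3/82)*(-161/82)/(-17791/82)) = √(-36976 + 2*(3/82)*(-82/17791)*(-161/82)) = √(-36976 + 483/729431) = √(-26971440173/729431) = I*√19673804576831563/729431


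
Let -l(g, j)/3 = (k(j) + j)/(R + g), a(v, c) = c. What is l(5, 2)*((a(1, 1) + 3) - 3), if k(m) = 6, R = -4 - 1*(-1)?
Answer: -12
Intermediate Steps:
R = -3 (R = -4 + 1 = -3)
l(g, j) = -3*(6 + j)/(-3 + g)
l(5, 2)*((a(1, 1) + 3) - 3) = (3*(-6 - 1*2)/(-3 + 5))*((1 + 3) - 3) = (3*(-6 - 2)/2)*(4 - 3) = (3*(½)*(-8))*1 = -12*1 = -12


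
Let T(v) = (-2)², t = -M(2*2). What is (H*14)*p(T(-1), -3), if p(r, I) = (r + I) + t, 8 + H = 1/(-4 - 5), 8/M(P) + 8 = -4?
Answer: -5110/27 ≈ -189.26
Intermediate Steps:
M(P) = -⅔ (M(P) = 8/(-8 - 4) = 8/(-12) = 8*(-1/12) = -⅔)
H = -73/9 (H = -8 + 1/(-4 - 5) = -8 + 1/(-9) = -8 - ⅑ = -73/9 ≈ -8.1111)
t = ⅔ (t = -1*(-⅔) = ⅔ ≈ 0.66667)
T(v) = 4
p(r, I) = ⅔ + I + r (p(r, I) = (r + I) + ⅔ = (I + r) + ⅔ = ⅔ + I + r)
(H*14)*p(T(-1), -3) = (-73/9*14)*(⅔ - 3 + 4) = -1022/9*5/3 = -5110/27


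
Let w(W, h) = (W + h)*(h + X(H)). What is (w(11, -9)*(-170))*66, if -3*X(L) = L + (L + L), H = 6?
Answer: 336600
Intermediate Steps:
X(L) = -L (X(L) = -(L + (L + L))/3 = -(L + 2*L)/3 = -L)
w(W, h) = (-6 + h)*(W + h) (w(W, h) = (W + h)*(h - 1*6) = (W + h)*(h - 6) = (W + h)*(-6 + h) = (-6 + h)*(W + h))
(w(11, -9)*(-170))*66 = (((-9)² - 6*11 - 6*(-9) + 11*(-9))*(-170))*66 = ((81 - 66 + 54 - 99)*(-170))*66 = -30*(-170)*66 = 5100*66 = 336600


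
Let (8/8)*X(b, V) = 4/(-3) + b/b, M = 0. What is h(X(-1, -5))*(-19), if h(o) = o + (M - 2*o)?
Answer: -19/3 ≈ -6.3333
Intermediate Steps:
X(b, V) = -⅓ (X(b, V) = 4/(-3) + b/b = 4*(-⅓) + 1 = -4/3 + 1 = -⅓)
h(o) = -o (h(o) = o + (0 - 2*o) = o - 2*o = -o)
h(X(-1, -5))*(-19) = -1*(-⅓)*(-19) = (⅓)*(-19) = -19/3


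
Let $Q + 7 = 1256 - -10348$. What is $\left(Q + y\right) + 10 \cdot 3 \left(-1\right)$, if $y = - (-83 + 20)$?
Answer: $11630$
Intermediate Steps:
$y = 63$ ($y = \left(-1\right) \left(-63\right) = 63$)
$Q = 11597$ ($Q = -7 + \left(1256 - -10348\right) = -7 + \left(1256 + 10348\right) = -7 + 11604 = 11597$)
$\left(Q + y\right) + 10 \cdot 3 \left(-1\right) = \left(11597 + 63\right) + 10 \cdot 3 \left(-1\right) = 11660 + 30 \left(-1\right) = 11660 - 30 = 11630$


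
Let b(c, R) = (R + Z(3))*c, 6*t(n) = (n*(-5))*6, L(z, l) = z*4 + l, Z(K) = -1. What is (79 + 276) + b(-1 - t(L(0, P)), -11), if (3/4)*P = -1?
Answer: 447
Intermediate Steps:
P = -4/3 (P = (4/3)*(-1) = -4/3 ≈ -1.3333)
L(z, l) = l + 4*z (L(z, l) = 4*z + l = l + 4*z)
t(n) = -5*n (t(n) = ((n*(-5))*6)/6 = (-5*n*6)/6 = (-30*n)/6 = -5*n)
b(c, R) = c*(-1 + R) (b(c, R) = (R - 1)*c = (-1 + R)*c = c*(-1 + R))
(79 + 276) + b(-1 - t(L(0, P)), -11) = (79 + 276) + (-1 - (-5)*(-4/3 + 4*0))*(-1 - 11) = 355 + (-1 - (-5)*(-4/3 + 0))*(-12) = 355 + (-1 - (-5)*(-4)/3)*(-12) = 355 + (-1 - 1*20/3)*(-12) = 355 + (-1 - 20/3)*(-12) = 355 - 23/3*(-12) = 355 + 92 = 447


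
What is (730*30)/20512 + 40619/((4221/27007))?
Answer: 5625425433599/21645288 ≈ 2.5989e+5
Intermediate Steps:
(730*30)/20512 + 40619/((4221/27007)) = 21900*(1/20512) + 40619/((4221*(1/27007))) = 5475/5128 + 40619/(4221/27007) = 5475/5128 + 40619*(27007/4221) = 5475/5128 + 1096997333/4221 = 5625425433599/21645288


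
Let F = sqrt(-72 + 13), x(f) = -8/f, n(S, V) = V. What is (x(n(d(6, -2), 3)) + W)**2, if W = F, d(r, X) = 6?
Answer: (-8 + 3*I*sqrt(59))**2/9 ≈ -51.889 - 40.966*I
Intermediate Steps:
F = I*sqrt(59) (F = sqrt(-59) = I*sqrt(59) ≈ 7.6811*I)
W = I*sqrt(59) ≈ 7.6811*I
(x(n(d(6, -2), 3)) + W)**2 = (-8/3 + I*sqrt(59))**2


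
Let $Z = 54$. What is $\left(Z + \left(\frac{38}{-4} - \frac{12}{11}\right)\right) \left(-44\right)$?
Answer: $-1910$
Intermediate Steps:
$\left(Z + \left(\frac{38}{-4} - \frac{12}{11}\right)\right) \left(-44\right) = \left(54 + \left(\frac{38}{-4} - \frac{12}{11}\right)\right) \left(-44\right) = \left(54 + \left(38 \left(- \frac{1}{4}\right) - \frac{12}{11}\right)\right) \left(-44\right) = \left(54 - \frac{233}{22}\right) \left(-44\right) = \frac{955}{22} \left(-44\right) = -1910$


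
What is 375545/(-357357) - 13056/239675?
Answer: -94674400867/85649538975 ≈ -1.1054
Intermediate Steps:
375545/(-357357) - 13056/239675 = 375545*(-1/357357) - 13056*1/239675 = -375545/357357 - 13056/239675 = -94674400867/85649538975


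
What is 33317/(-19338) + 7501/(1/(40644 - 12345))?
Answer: 4104892677745/19338 ≈ 2.1227e+8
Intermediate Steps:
33317/(-19338) + 7501/(1/(40644 - 12345)) = 33317*(-1/19338) + 7501/(1/28299) = -33317/19338 + 7501/(1/28299) = -33317/19338 + 7501*28299 = -33317/19338 + 212270799 = 4104892677745/19338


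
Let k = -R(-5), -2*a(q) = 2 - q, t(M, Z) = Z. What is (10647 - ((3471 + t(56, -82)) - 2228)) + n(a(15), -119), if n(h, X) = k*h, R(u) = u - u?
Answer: 9486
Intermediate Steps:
a(q) = -1 + q/2 (a(q) = -(2 - q)/2 = -1 + q/2)
R(u) = 0
k = 0 (k = -1*0 = 0)
n(h, X) = 0 (n(h, X) = 0*h = 0)
(10647 - ((3471 + t(56, -82)) - 2228)) + n(a(15), -119) = (10647 - ((3471 - 82) - 2228)) + 0 = (10647 - (3389 - 2228)) + 0 = (10647 - 1*1161) + 0 = (10647 - 1161) + 0 = 9486 + 0 = 9486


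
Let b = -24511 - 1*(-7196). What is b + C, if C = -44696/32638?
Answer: -282585833/16319 ≈ -17316.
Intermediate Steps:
C = -22348/16319 (C = -44696*1/32638 = -22348/16319 ≈ -1.3694)
b = -17315 (b = -24511 + 7196 = -17315)
b + C = -17315 - 22348/16319 = -282585833/16319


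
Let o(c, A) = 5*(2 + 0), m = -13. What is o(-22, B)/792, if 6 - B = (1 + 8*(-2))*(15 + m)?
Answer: 5/396 ≈ 0.012626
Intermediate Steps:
B = 36 (B = 6 - (1 + 8*(-2))*(15 - 13) = 6 - (1 - 16)*2 = 6 - (-15)*2 = 6 - 1*(-30) = 6 + 30 = 36)
o(c, A) = 10 (o(c, A) = 5*2 = 10)
o(-22, B)/792 = 10/792 = 10*(1/792) = 5/396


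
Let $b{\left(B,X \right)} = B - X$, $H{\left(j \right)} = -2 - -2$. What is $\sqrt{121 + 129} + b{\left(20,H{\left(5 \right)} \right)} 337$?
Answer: $6740 + 5 \sqrt{10} \approx 6755.8$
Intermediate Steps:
$H{\left(j \right)} = 0$ ($H{\left(j \right)} = -2 + 2 = 0$)
$\sqrt{121 + 129} + b{\left(20,H{\left(5 \right)} \right)} 337 = \sqrt{121 + 129} + \left(20 - 0\right) 337 = \sqrt{250} + \left(20 + 0\right) 337 = 5 \sqrt{10} + 20 \cdot 337 = 5 \sqrt{10} + 6740 = 6740 + 5 \sqrt{10}$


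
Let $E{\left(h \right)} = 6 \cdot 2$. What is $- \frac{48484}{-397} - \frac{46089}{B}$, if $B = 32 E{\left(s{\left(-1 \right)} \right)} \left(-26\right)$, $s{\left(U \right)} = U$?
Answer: $\frac{167453863}{1321216} \approx 126.74$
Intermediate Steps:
$E{\left(h \right)} = 12$
$B = -9984$ ($B = 32 \cdot 12 \left(-26\right) = 384 \left(-26\right) = -9984$)
$- \frac{48484}{-397} - \frac{46089}{B} = - \frac{48484}{-397} - \frac{46089}{-9984} = \left(-48484\right) \left(- \frac{1}{397}\right) - - \frac{15363}{3328} = \frac{48484}{397} + \frac{15363}{3328} = \frac{167453863}{1321216}$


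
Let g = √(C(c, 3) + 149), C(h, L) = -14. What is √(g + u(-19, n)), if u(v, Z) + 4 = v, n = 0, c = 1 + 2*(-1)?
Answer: √(-23 + 3*√15) ≈ 3.3736*I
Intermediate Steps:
c = -1 (c = 1 - 2 = -1)
u(v, Z) = -4 + v
g = 3*√15 (g = √(-14 + 149) = √135 = 3*√15 ≈ 11.619)
√(g + u(-19, n)) = √(3*√15 + (-4 - 19)) = √(3*√15 - 23) = √(-23 + 3*√15)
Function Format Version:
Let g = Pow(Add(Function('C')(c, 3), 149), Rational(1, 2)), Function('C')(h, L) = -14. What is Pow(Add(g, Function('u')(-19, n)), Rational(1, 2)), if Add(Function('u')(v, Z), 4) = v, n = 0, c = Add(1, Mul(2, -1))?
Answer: Pow(Add(-23, Mul(3, Pow(15, Rational(1, 2)))), Rational(1, 2)) ≈ Mul(3.3736, I)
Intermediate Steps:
c = -1 (c = Add(1, -2) = -1)
Function('u')(v, Z) = Add(-4, v)
g = Mul(3, Pow(15, Rational(1, 2))) (g = Pow(Add(-14, 149), Rational(1, 2)) = Pow(135, Rational(1, 2)) = Mul(3, Pow(15, Rational(1, 2))) ≈ 11.619)
Pow(Add(g, Function('u')(-19, n)), Rational(1, 2)) = Pow(Add(Mul(3, Pow(15, Rational(1, 2))), Add(-4, -19)), Rational(1, 2)) = Pow(Add(Mul(3, Pow(15, Rational(1, 2))), -23), Rational(1, 2)) = Pow(Add(-23, Mul(3, Pow(15, Rational(1, 2)))), Rational(1, 2))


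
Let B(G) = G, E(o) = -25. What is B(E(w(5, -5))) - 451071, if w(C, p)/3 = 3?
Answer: -451096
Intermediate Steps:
w(C, p) = 9 (w(C, p) = 3*3 = 9)
B(E(w(5, -5))) - 451071 = -25 - 451071 = -451096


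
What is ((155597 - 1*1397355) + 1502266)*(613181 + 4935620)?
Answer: 1445507050908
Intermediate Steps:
((155597 - 1*1397355) + 1502266)*(613181 + 4935620) = ((155597 - 1397355) + 1502266)*5548801 = (-1241758 + 1502266)*5548801 = 260508*5548801 = 1445507050908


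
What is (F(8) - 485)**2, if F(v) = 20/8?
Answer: 931225/4 ≈ 2.3281e+5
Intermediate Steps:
F(v) = 5/2 (F(v) = 20*(1/8) = 5/2)
(F(8) - 485)**2 = (5/2 - 485)**2 = (-965/2)**2 = 931225/4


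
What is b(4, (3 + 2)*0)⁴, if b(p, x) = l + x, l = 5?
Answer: 625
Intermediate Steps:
b(p, x) = 5 + x
b(4, (3 + 2)*0)⁴ = (5 + (3 + 2)*0)⁴ = (5 + 5*0)⁴ = (5 + 0)⁴ = 5⁴ = 625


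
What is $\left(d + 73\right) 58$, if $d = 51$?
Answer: $7192$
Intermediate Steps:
$\left(d + 73\right) 58 = \left(51 + 73\right) 58 = 124 \cdot 58 = 7192$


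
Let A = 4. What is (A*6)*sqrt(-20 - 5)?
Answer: 120*I ≈ 120.0*I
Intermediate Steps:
(A*6)*sqrt(-20 - 5) = (4*6)*sqrt(-20 - 5) = 24*sqrt(-25) = 24*(5*I) = 120*I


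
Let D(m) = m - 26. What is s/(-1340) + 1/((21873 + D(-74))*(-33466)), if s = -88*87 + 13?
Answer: 2784555914917/488198996060 ≈ 5.7037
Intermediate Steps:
D(m) = -26 + m
s = -7643 (s = -7656 + 13 = -7643)
s/(-1340) + 1/((21873 + D(-74))*(-33466)) = -7643/(-1340) + 1/((21873 + (-26 - 74))*(-33466)) = -7643*(-1/1340) - 1/33466/(21873 - 100) = 7643/1340 - 1/33466/21773 = 7643/1340 + (1/21773)*(-1/33466) = 7643/1340 - 1/728655218 = 2784555914917/488198996060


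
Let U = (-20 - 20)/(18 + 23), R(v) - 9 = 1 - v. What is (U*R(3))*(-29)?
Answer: 8120/41 ≈ 198.05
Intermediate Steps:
R(v) = 10 - v (R(v) = 9 + (1 - v) = 10 - v)
U = -40/41 ≈ -0.97561
(U*R(3))*(-29) = -40*(10 - 1*3)/41*(-29) = -40*(10 - 3)/41*(-29) = -40/41*7*(-29) = -280/41*(-29) = 8120/41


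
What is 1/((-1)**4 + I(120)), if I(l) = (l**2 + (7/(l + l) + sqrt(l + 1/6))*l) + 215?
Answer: 8354/121142503 - 80*sqrt(4326)/847997521 ≈ 6.2755e-5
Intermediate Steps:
I(l) = 215 + l**2 + l*(sqrt(1/6 + l) + 7/(2*l)) (I(l) = (l**2 + (7/((2*l)) + sqrt(l + 1/6))*l) + 215 = (l**2 + (7*(1/(2*l)) + sqrt(1/6 + l))*l) + 215 = (l**2 + (7/(2*l) + sqrt(1/6 + l))*l) + 215 = (l**2 + (sqrt(1/6 + l) + 7/(2*l))*l) + 215 = (l**2 + l*(sqrt(1/6 + l) + 7/(2*l))) + 215 = 215 + l**2 + l*(sqrt(1/6 + l) + 7/(2*l)))
1/((-1)**4 + I(120)) = 1/((-1)**4 + (437/2 + 120**2 + (1/6)*120*sqrt(6 + 36*120))) = 1/(1 + (437/2 + 14400 + (1/6)*120*sqrt(6 + 4320))) = 1/(1 + (437/2 + 14400 + (1/6)*120*sqrt(4326))) = 1/(1 + (437/2 + 14400 + 20*sqrt(4326))) = 1/(1 + (29237/2 + 20*sqrt(4326))) = 1/(29239/2 + 20*sqrt(4326))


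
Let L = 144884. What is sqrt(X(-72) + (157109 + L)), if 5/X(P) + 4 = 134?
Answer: sqrt(204147294)/26 ≈ 549.54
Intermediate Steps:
X(P) = 1/26 (X(P) = 5/(-4 + 134) = 5/130 = 5*(1/130) = 1/26)
sqrt(X(-72) + (157109 + L)) = sqrt(1/26 + (157109 + 144884)) = sqrt(1/26 + 301993) = sqrt(7851819/26) = sqrt(204147294)/26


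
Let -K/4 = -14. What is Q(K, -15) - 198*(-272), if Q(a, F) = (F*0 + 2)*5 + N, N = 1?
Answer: 53867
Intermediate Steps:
K = 56 (K = -4*(-14) = 56)
Q(a, F) = 11 (Q(a, F) = (F*0 + 2)*5 + 1 = (0 + 2)*5 + 1 = 2*5 + 1 = 10 + 1 = 11)
Q(K, -15) - 198*(-272) = 11 - 198*(-272) = 11 + 53856 = 53867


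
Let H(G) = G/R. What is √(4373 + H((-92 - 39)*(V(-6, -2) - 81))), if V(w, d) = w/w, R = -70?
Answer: √206941/7 ≈ 64.987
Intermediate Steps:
V(w, d) = 1
H(G) = -G/70 (H(G) = G/(-70) = G*(-1/70) = -G/70)
√(4373 + H((-92 - 39)*(V(-6, -2) - 81))) = √(4373 - (-92 - 39)*(1 - 81)/70) = √(4373 - (-131)*(-80)/70) = √(4373 - 1/70*10480) = √(4373 - 1048/7) = √(29563/7) = √206941/7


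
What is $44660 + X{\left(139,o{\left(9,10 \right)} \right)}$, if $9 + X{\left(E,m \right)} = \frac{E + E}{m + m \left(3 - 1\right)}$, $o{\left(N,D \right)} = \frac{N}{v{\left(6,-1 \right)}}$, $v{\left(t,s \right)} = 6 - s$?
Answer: $\frac{1207523}{27} \approx 44723.0$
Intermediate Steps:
$o{\left(N,D \right)} = \frac{N}{7}$ ($o{\left(N,D \right)} = \frac{N}{6 - -1} = \frac{N}{6 + 1} = \frac{N}{7}$)
$X{\left(E,m \right)} = -9 + \frac{2 E}{3 m}$ ($X{\left(E,m \right)} = -9 + \frac{E + E}{m + m \left(3 - 1\right)} = -9 + \frac{2 E}{m + m 2} = -9 + \frac{2 E}{m + 2 m} = -9 + \frac{2 E}{3 m}$)
$44660 + X{\left(139,o{\left(9,10 \right)} \right)} = 44660 - \left(9 - \frac{278}{3 \cdot \frac{1}{7} \cdot 9}\right) = 44660 - \left(9 - \frac{278}{3 \cdot \frac{9}{7}}\right) = 44660 - \left(9 - \frac{1946}{27}\right) = 44660 + \left(-9 + \frac{1946}{27}\right) = 44660 + \frac{1703}{27} = \frac{1207523}{27}$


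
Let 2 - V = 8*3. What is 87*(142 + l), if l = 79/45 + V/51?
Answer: 3179647/255 ≈ 12469.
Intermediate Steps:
V = -22 (V = 2 - 8*3 = 2 - 1*24 = 2 - 24 = -22)
l = 1013/765 (l = 79/45 - 22/51 = 1013/765 ≈ 1.3242)
87*(142 + l) = 87*(142 + 1013/765) = 87*(109643/765) = 3179647/255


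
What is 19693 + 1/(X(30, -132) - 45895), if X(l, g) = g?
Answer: 906409710/46027 ≈ 19693.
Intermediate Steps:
19693 + 1/(X(30, -132) - 45895) = 19693 + 1/(-132 - 45895) = 19693 + 1/(-46027) = 19693 - 1/46027 = 906409710/46027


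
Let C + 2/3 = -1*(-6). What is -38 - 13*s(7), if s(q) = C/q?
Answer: -1006/21 ≈ -47.905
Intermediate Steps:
C = 16/3 (C = -⅔ - 1*(-6) = -⅔ + 6 = 16/3 ≈ 5.3333)
s(q) = 16/(3*q)
-38 - 13*s(7) = -38 - 208/(3*7) = -38 - 13*16/21 = -38 - 208/21 = -1006/21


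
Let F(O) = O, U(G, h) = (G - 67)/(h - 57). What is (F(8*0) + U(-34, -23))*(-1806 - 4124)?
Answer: -59893/8 ≈ -7486.6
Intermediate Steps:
U(G, h) = (-67 + G)/(-57 + h)
(F(8*0) + U(-34, -23))*(-1806 - 4124) = (8*0 + (-67 - 34)/(-57 - 23))*(-1806 - 4124) = (0 - 101/(-80))*(-5930) = (0 - 1/80*(-101))*(-5930) = (0 + 101/80)*(-5930) = (101/80)*(-5930) = -59893/8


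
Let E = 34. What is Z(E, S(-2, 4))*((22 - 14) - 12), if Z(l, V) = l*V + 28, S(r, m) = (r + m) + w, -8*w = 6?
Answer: -282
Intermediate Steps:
w = -3/4 (w = -1/8*6 = -3/4 ≈ -0.75000)
S(r, m) = -3/4 + m + r (S(r, m) = (r + m) - 3/4 = (m + r) - 3/4 = -3/4 + m + r)
Z(l, V) = 28 + V*l (Z(l, V) = V*l + 28 = 28 + V*l)
Z(E, S(-2, 4))*((22 - 14) - 12) = (28 + (-3/4 + 4 - 2)*34)*((22 - 14) - 12) = (28 + (5/4)*34)*(8 - 12) = (28 + 85/2)*(-4) = (141/2)*(-4) = -282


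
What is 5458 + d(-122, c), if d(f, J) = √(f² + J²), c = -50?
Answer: 5458 + 2*√4346 ≈ 5589.9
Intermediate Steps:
d(f, J) = √(J² + f²)
5458 + d(-122, c) = 5458 + √((-50)² + (-122)²) = 5458 + √(2500 + 14884) = 5458 + √17384 = 5458 + 2*√4346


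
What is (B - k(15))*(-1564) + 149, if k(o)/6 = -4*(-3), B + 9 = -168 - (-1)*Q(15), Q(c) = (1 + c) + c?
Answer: 341101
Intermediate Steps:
Q(c) = 1 + 2*c
B = -146 (B = -9 + (-168 - (-1)*(1 + 2*15)) = -9 + (-168 - (-1)*(1 + 30)) = -9 + (-168 - (-1)*31) = -9 + (-168 - 1*(-31)) = -9 + (-168 + 31) = -9 - 137 = -146)
k(o) = 72 (k(o) = 6*(-4*(-3)) = 6*12 = 72)
(B - k(15))*(-1564) + 149 = (-146 - 1*72)*(-1564) + 149 = (-146 - 72)*(-1564) + 149 = -218*(-1564) + 149 = 340952 + 149 = 341101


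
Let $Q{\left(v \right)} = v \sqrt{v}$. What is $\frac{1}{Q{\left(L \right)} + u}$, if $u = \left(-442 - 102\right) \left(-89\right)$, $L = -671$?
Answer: $\frac{48416}{2646220767} + \frac{671 i \sqrt{671}}{2646220767} \approx 1.8296 \cdot 10^{-5} + 6.5684 \cdot 10^{-6} i$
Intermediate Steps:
$Q{\left(v \right)} = v^{\frac{3}{2}}$
$u = 48416$ ($u = \left(-544\right) \left(-89\right) = 48416$)
$\frac{1}{Q{\left(L \right)} + u} = \frac{1}{\left(-671\right)^{\frac{3}{2}} + 48416} = \frac{1}{- 671 i \sqrt{671} + 48416} = \frac{1}{48416 - 671 i \sqrt{671}}$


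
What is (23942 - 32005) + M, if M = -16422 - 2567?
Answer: -27052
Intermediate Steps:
M = -18989
(23942 - 32005) + M = (23942 - 32005) - 18989 = -8063 - 18989 = -27052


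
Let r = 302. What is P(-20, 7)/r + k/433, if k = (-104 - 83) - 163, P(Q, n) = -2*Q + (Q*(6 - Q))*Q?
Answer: 2207410/65383 ≈ 33.761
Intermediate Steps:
P(Q, n) = -2*Q + Q²*(6 - Q)
k = -350 (k = -187 - 163 = -350)
P(-20, 7)/r + k/433 = -20*(-2 - 1*(-20)² + 6*(-20))/302 - 350/433 = -20*(-2 - 1*400 - 120)*(1/302) - 350*1/433 = -20*(-2 - 400 - 120)*(1/302) - 350/433 = -20*(-522)*(1/302) - 350/433 = 10440*(1/302) - 350/433 = 5220/151 - 350/433 = 2207410/65383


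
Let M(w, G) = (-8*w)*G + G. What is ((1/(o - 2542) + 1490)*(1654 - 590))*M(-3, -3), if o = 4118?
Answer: -23423703975/197 ≈ -1.1890e+8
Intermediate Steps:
M(w, G) = G - 8*G*w (M(w, G) = -8*G*w + G = G - 8*G*w)
((1/(o - 2542) + 1490)*(1654 - 590))*M(-3, -3) = ((1/(4118 - 2542) + 1490)*(1654 - 590))*(-3*(1 - 8*(-3))) = ((1/1576 + 1490)*1064)*(-3*(1 + 24)) = ((1/1576 + 1490)*1064)*(-3*25) = ((2348241/1576)*1064)*(-75) = (312316053/197)*(-75) = -23423703975/197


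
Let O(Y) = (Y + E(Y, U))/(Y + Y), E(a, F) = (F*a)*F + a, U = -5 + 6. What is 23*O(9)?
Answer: 69/2 ≈ 34.500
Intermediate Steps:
U = 1
E(a, F) = a + a*F**2 (E(a, F) = a*F**2 + a = a + a*F**2)
O(Y) = 3/2 (O(Y) = (Y + Y*(1 + 1**2))/(Y + Y) = (Y + Y*(1 + 1))/((2*Y)) = (Y + Y*2)*(1/(2*Y)) = (Y + 2*Y)*(1/(2*Y)) = (3*Y)*(1/(2*Y)) = 3/2)
23*O(9) = 23*(3/2) = 69/2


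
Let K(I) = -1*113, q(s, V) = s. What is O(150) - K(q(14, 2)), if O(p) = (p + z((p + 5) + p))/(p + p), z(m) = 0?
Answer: 227/2 ≈ 113.50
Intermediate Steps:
K(I) = -113
O(p) = ½ (O(p) = (p + 0)/(p + p) = p/((2*p)) = p*(1/(2*p)) = ½)
O(150) - K(q(14, 2)) = ½ - 1*(-113) = ½ + 113 = 227/2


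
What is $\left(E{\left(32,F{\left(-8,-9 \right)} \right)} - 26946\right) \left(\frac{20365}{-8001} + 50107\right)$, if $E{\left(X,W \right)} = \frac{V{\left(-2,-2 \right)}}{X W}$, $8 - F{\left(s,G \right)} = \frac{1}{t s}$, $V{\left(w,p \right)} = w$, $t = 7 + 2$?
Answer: $- \frac{692545553406067}{512953} \approx -1.3501 \cdot 10^{9}$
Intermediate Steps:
$t = 9$
$F{\left(s,G \right)} = 8 - \frac{1}{9 s}$
$E{\left(X,W \right)} = - \frac{2}{W X}$ ($E{\left(X,W \right)} = - \frac{2}{X W} = - \frac{2}{W X}$)
$\left(E{\left(32,F{\left(-8,-9 \right)} \right)} - 26946\right) \left(\frac{20365}{-8001} + 50107\right) = \left(- \frac{2}{\left(8 - \frac{1}{9 \left(-8\right)}\right) 32} - 26946\right) \left(\frac{20365}{-8001} + 50107\right) = \left(\left(-2\right) \frac{1}{8 - - \frac{1}{72}} \cdot \frac{1}{32} - 26946\right) \left(20365 \left(- \frac{1}{8001}\right) + 50107\right) = \left(\left(-2\right) \frac{1}{8 + \frac{1}{72}} \cdot \frac{1}{32} - 26946\right) \left(- \frac{20365}{8001} + 50107\right) = \left(\left(-2\right) \frac{1}{\frac{577}{72}} \cdot \frac{1}{32} - 26946\right) \frac{400885742}{8001} = \left(\left(-2\right) \frac{72}{577} \cdot \frac{1}{32} - 26946\right) \frac{400885742}{8001} = \left(- \frac{9}{1154} - 26946\right) \frac{400885742}{8001} = \left(- \frac{31095693}{1154}\right) \frac{400885742}{8001} = - \frac{692545553406067}{512953}$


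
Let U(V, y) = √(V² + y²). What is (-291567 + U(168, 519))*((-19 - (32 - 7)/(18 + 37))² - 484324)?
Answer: 17073407778336/121 - 175672224*√33065/121 ≈ 1.4084e+11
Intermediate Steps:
(-291567 + U(168, 519))*((-19 - (32 - 7)/(18 + 37))² - 484324) = (-291567 + √(168² + 519²))*((-19 - (32 - 7)/(18 + 37))² - 484324) = (-291567 + √(28224 + 269361))*((-19 - 25/55)² - 484324) = (-291567 + √297585)*((-19 - 25/55)² - 484324) = (-291567 + 3*√33065)*((-19 - 1*5/11)² - 484324) = (-291567 + 3*√33065)*((-19 - 5/11)² - 484324) = (-291567 + 3*√33065)*((-214/11)² - 484324) = (-291567 + 3*√33065)*(45796/121 - 484324) = (-291567 + 3*√33065)*(-58557408/121) = 17073407778336/121 - 175672224*√33065/121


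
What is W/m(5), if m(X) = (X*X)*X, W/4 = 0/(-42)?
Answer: 0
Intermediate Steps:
W = 0 (W = 4*(0/(-42)) = 4*(0*(-1/42)) = 4*0 = 0)
m(X) = X³ (m(X) = X²*X = X³)
W/m(5) = 0/5³ = 0/125 = (1/125)*0 = 0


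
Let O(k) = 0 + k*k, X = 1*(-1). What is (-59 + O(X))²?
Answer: 3364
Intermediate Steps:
X = -1
O(k) = k² (O(k) = 0 + k² = k²)
(-59 + O(X))² = (-59 + (-1)²)² = (-59 + 1)² = (-58)² = 3364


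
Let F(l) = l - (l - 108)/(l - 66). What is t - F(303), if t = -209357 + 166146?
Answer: -3437541/79 ≈ -43513.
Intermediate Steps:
F(l) = l - (-108 + l)/(-66 + l)
t = -43211
t - F(303) = -43211 - (108 + 303**2 - 67*303)/(-66 + 303) = -43211 - (108 + 91809 - 20301)/237 = -43211 - 71616/237 = -43211 - 1*23872/79 = -43211 - 23872/79 = -3437541/79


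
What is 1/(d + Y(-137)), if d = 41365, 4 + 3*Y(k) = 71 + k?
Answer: 3/124025 ≈ 2.4189e-5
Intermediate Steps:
Y(k) = 67/3 + k/3 (Y(k) = -4/3 + (71 + k)/3 = -4/3 + (71/3 + k/3) = 67/3 + k/3)
1/(d + Y(-137)) = 1/(41365 + (67/3 + (⅓)*(-137))) = 1/(41365 + (67/3 - 137/3)) = 1/(41365 - 70/3) = 1/(124025/3) = 3/124025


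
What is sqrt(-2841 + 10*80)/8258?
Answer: I*sqrt(2041)/8258 ≈ 0.0054707*I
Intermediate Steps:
sqrt(-2841 + 10*80)/8258 = sqrt(-2841 + 800)*(1/8258) = sqrt(-2041)*(1/8258) = (I*sqrt(2041))*(1/8258) = I*sqrt(2041)/8258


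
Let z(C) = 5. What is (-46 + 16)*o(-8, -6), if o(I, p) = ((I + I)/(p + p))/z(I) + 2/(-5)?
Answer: 4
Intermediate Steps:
o(I, p) = -⅖ + I/(5*p) (o(I, p) = ((I + I)/(p + p))/5 + 2/(-5) = ((2*I)/((2*p)))*(⅕) + 2*(-⅕) = ((2*I)*(1/(2*p)))*(⅕) - ⅖ = (I/p)*(⅕) - ⅖ = I/(5*p) - ⅖ = -⅖ + I/(5*p))
(-46 + 16)*o(-8, -6) = (-46 + 16)*((⅕)*(-8 - 2*(-6))/(-6)) = -6*(-1)*(-8 + 12)/6 = -6*(-1)*4/6 = -30*(-2/15) = 4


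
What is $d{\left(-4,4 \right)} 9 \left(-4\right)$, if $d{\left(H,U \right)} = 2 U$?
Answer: $-288$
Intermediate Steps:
$d{\left(-4,4 \right)} 9 \left(-4\right) = 2 \cdot 4 \cdot 9 \left(-4\right) = 8 \cdot 9 \left(-4\right) = 72 \left(-4\right) = -288$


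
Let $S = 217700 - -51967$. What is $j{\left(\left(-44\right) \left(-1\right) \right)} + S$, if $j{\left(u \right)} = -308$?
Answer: $269359$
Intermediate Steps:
$S = 269667$ ($S = 217700 + 51967 = 269667$)
$j{\left(\left(-44\right) \left(-1\right) \right)} + S = -308 + 269667 = 269359$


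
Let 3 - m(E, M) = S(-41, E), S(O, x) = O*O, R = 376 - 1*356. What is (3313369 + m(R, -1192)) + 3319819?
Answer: 6631510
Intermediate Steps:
R = 20 (R = 376 - 356 = 20)
S(O, x) = O²
m(E, M) = -1678 (m(E, M) = 3 - 1*(-41)² = 3 - 1*1681 = 3 - 1681 = -1678)
(3313369 + m(R, -1192)) + 3319819 = (3313369 - 1678) + 3319819 = 3311691 + 3319819 = 6631510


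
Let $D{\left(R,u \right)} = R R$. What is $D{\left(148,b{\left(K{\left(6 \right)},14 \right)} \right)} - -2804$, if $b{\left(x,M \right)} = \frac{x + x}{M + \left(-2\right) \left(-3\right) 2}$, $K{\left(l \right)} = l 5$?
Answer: $24708$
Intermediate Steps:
$K{\left(l \right)} = 5 l$
$b{\left(x,M \right)} = \frac{2 x}{12 + M}$ ($b{\left(x,M \right)} = \frac{2 x}{M + 6 \cdot 2} = \frac{2 x}{M + 12} = \frac{2 x}{12 + M}$)
$D{\left(R,u \right)} = R^{2}$
$D{\left(148,b{\left(K{\left(6 \right)},14 \right)} \right)} - -2804 = 148^{2} - -2804 = 21904 + 2804 = 24708$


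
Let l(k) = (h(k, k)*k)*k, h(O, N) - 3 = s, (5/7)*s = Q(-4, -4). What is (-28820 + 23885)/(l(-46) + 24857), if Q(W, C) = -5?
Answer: -4935/16393 ≈ -0.30104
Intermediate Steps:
s = -7 (s = (7/5)*(-5) = -7)
h(O, N) = -4 (h(O, N) = 3 - 7 = -4)
l(k) = -4*k**2 (l(k) = (-4*k)*k = -4*k**2)
(-28820 + 23885)/(l(-46) + 24857) = (-28820 + 23885)/(-4*(-46)**2 + 24857) = -4935/(-4*2116 + 24857) = -4935/(-8464 + 24857) = -4935/16393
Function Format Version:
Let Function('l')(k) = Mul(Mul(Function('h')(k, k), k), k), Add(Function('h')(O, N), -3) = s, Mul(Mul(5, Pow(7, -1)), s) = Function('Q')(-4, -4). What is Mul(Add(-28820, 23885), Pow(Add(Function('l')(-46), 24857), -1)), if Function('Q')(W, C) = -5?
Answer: Rational(-4935, 16393) ≈ -0.30104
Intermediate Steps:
s = -7 (s = Mul(Rational(7, 5), -5) = -7)
Function('h')(O, N) = -4 (Function('h')(O, N) = Add(3, -7) = -4)
Function('l')(k) = Mul(-4, Pow(k, 2)) (Function('l')(k) = Mul(Mul(-4, k), k) = Mul(-4, Pow(k, 2)))
Mul(Add(-28820, 23885), Pow(Add(Function('l')(-46), 24857), -1)) = Mul(Add(-28820, 23885), Pow(Add(Mul(-4, Pow(-46, 2)), 24857), -1)) = Mul(-4935, Pow(Add(Mul(-4, 2116), 24857), -1)) = Mul(-4935, Pow(Add(-8464, 24857), -1)) = Mul(-4935, Pow(16393, -1)) = Mul(-4935, Rational(1, 16393)) = Rational(-4935, 16393)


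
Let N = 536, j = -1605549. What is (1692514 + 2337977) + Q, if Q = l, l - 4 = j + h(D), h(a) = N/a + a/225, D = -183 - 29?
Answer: 28917439664/11925 ≈ 2.4249e+6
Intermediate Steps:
D = -212
h(a) = 536/a + a/225
l = -19146165511/11925 (l = 4 + (-1605549 + (536/(-212) + (1/225)*(-212))) = 4 + (-1605549 + (536*(-1/212) - 212/225)) = 4 + (-1605549 + (-134/53 - 212/225)) = 4 + (-1605549 - 41386/11925) = 4 - 19146213211/11925 = -19146165511/11925 ≈ -1.6055e+6)
Q = -19146165511/11925 ≈ -1.6055e+6
(1692514 + 2337977) + Q = (1692514 + 2337977) - 19146165511/11925 = 4030491 - 19146165511/11925 = 28917439664/11925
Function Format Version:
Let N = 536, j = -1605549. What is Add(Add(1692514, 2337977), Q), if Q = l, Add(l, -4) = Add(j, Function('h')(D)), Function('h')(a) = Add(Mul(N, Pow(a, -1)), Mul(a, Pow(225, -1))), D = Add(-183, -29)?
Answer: Rational(28917439664, 11925) ≈ 2.4249e+6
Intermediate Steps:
D = -212
Function('h')(a) = Add(Mul(536, Pow(a, -1)), Mul(Rational(1, 225), a)) (Function('h')(a) = Add(Mul(536, Pow(a, -1)), Mul(a, Pow(225, -1))) = Add(Mul(536, Pow(a, -1)), Mul(a, Rational(1, 225))) = Add(Mul(536, Pow(a, -1)), Mul(Rational(1, 225), a)))
l = Rational(-19146165511, 11925) (l = Add(4, Add(-1605549, Add(Mul(536, Pow(-212, -1)), Mul(Rational(1, 225), -212)))) = Add(4, Add(-1605549, Add(Mul(536, Rational(-1, 212)), Rational(-212, 225)))) = Add(4, Add(-1605549, Add(Rational(-134, 53), Rational(-212, 225)))) = Add(4, Add(-1605549, Rational(-41386, 11925))) = Add(4, Rational(-19146213211, 11925)) = Rational(-19146165511, 11925) ≈ -1.6055e+6)
Q = Rational(-19146165511, 11925) ≈ -1.6055e+6
Add(Add(1692514, 2337977), Q) = Add(Add(1692514, 2337977), Rational(-19146165511, 11925)) = Add(4030491, Rational(-19146165511, 11925)) = Rational(28917439664, 11925)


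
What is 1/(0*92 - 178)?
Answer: -1/178 ≈ -0.0056180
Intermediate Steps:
1/(0*92 - 178) = 1/(0 - 178) = 1/(-178) = -1/178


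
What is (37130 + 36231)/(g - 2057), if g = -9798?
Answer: -73361/11855 ≈ -6.1882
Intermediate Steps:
(37130 + 36231)/(g - 2057) = (37130 + 36231)/(-9798 - 2057) = 73361/(-11855) = 73361*(-1/11855) = -73361/11855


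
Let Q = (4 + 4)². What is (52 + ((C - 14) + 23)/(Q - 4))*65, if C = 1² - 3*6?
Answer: 10114/3 ≈ 3371.3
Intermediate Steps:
Q = 64 (Q = 8² = 64)
C = -17 (C = 1 - 18 = -17)
(52 + ((C - 14) + 23)/(Q - 4))*65 = (52 + ((-17 - 14) + 23)/(64 - 4))*65 = (52 + (-31 + 23)/60)*65 = (52 - 8*1/60)*65 = (52 - 2/15)*65 = (778/15)*65 = 10114/3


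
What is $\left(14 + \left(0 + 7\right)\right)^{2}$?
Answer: $441$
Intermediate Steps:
$\left(14 + \left(0 + 7\right)\right)^{2} = \left(14 + 7\right)^{2} = 21^{2} = 441$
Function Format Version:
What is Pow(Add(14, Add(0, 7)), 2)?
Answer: 441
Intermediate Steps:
Pow(Add(14, Add(0, 7)), 2) = Pow(Add(14, 7), 2) = Pow(21, 2) = 441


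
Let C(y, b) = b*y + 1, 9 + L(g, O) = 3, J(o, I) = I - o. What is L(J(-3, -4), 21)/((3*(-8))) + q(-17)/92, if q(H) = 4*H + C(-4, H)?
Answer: 6/23 ≈ 0.26087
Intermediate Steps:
L(g, O) = -6 (L(g, O) = -9 + 3 = -6)
C(y, b) = 1 + b*y
q(H) = 1 (q(H) = 4*H + (1 + H*(-4)) = 4*H + (1 - 4*H) = 1)
L(J(-3, -4), 21)/((3*(-8))) + q(-17)/92 = -6/(3*(-8)) + 1/92 = -6/(-24) + 1*(1/92) = -6*(-1/24) + 1/92 = ¼ + 1/92 = 6/23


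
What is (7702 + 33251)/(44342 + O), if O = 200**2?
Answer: 13651/28114 ≈ 0.48556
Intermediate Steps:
O = 40000
(7702 + 33251)/(44342 + O) = (7702 + 33251)/(44342 + 40000) = 40953/84342 = 40953*(1/84342) = 13651/28114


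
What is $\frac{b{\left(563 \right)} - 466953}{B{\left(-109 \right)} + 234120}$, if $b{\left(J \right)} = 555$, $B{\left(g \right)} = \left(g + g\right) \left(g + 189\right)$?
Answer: $- \frac{233199}{108340} \approx -2.1525$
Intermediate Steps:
$B{\left(g \right)} = 2 g \left(189 + g\right)$
$\frac{b{\left(563 \right)} - 466953}{B{\left(-109 \right)} + 234120} = \frac{555 - 466953}{2 \left(-109\right) \left(189 - 109\right) + 234120} = - \frac{466398}{2 \left(-109\right) 80 + 234120} = - \frac{466398}{-17440 + 234120} = - \frac{466398}{216680} = \left(-466398\right) \frac{1}{216680} = - \frac{233199}{108340}$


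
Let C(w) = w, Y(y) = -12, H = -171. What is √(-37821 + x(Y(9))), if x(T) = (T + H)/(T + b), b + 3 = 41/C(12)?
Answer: I*√730434297/139 ≈ 194.44*I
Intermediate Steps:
b = 5/12 (b = -3 + 41/12 = 5/12 ≈ 0.41667)
x(T) = (-171 + T)/(5/12 + T) (x(T) = (T - 171)/(T + 5/12) = (-171 + T)/(5/12 + T))
√(-37821 + x(Y(9))) = √(-37821 + 12*(-171 - 12)/(5 + 12*(-12))) = √(-37821 + 12*(-183)/(5 - 144)) = √(-37821 + 12*(-183)/(-139)) = √(-37821 + 12*(-1/139)*(-183)) = √(-37821 + 2196/139) = √(-5254923/139) = I*√730434297/139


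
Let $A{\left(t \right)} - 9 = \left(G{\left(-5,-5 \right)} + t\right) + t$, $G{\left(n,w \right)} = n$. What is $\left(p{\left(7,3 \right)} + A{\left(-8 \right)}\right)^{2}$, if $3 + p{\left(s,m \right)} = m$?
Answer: $144$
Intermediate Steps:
$p{\left(s,m \right)} = -3 + m$
$A{\left(t \right)} = 4 + 2 t$ ($A{\left(t \right)} = 9 + \left(\left(-5 + t\right) + t\right) = 9 + \left(-5 + 2 t\right) = 4 + 2 t$)
$\left(p{\left(7,3 \right)} + A{\left(-8 \right)}\right)^{2} = \left(\left(-3 + 3\right) + \left(4 + 2 \left(-8\right)\right)\right)^{2} = \left(0 + \left(4 - 16\right)\right)^{2} = \left(0 - 12\right)^{2} = \left(-12\right)^{2} = 144$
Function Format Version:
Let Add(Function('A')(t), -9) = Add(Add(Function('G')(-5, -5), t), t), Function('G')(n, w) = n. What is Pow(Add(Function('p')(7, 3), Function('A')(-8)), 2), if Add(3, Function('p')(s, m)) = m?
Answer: 144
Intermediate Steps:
Function('p')(s, m) = Add(-3, m)
Function('A')(t) = Add(4, Mul(2, t)) (Function('A')(t) = Add(9, Add(Add(-5, t), t)) = Add(9, Add(-5, Mul(2, t))) = Add(4, Mul(2, t)))
Pow(Add(Function('p')(7, 3), Function('A')(-8)), 2) = Pow(Add(Add(-3, 3), Add(4, Mul(2, -8))), 2) = Pow(Add(0, Add(4, -16)), 2) = Pow(Add(0, -12), 2) = Pow(-12, 2) = 144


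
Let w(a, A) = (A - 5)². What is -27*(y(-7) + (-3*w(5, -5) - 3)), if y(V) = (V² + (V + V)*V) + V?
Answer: 4401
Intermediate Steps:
w(a, A) = (-5 + A)²
y(V) = V + 3*V² (y(V) = (V² + (2*V)*V) + V = (V² + 2*V²) + V = 3*V² + V = V + 3*V²)
-27*(y(-7) + (-3*w(5, -5) - 3)) = -27*(-7*(1 + 3*(-7)) + (-3*(-5 - 5)² - 3)) = -27*(-7*(1 - 21) + (-3*(-10)² - 3)) = -27*(-7*(-20) + (-3*100 - 3)) = -27*(140 + (-300 - 3)) = -27*(140 - 303) = -27*(-163) = 4401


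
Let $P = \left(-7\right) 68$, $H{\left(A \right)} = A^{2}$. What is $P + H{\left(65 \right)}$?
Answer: $3749$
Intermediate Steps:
$P = -476$
$P + H{\left(65 \right)} = -476 + 65^{2} = -476 + 4225 = 3749$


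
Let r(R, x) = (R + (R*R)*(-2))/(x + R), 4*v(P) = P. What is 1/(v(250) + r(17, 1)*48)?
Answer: -2/2867 ≈ -0.00069759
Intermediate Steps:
v(P) = P/4
r(R, x) = (R - 2*R²)/(R + x) (r(R, x) = (R + R²*(-2))/(R + x) = (R - 2*R²)/(R + x))
1/(v(250) + r(17, 1)*48) = 1/((¼)*250 + (17*(1 - 2*17)/(17 + 1))*48) = 1/(125/2 + (17*(1 - 34)/18)*48) = 1/(125/2 + (17*(1/18)*(-33))*48) = 1/(125/2 - 187/6*48) = 1/(125/2 - 1496) = 1/(-2867/2) = -2/2867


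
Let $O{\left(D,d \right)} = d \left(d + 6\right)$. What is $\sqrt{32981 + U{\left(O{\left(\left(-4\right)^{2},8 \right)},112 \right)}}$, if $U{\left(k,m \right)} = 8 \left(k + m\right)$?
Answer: $\sqrt{34773} \approx 186.48$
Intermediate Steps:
$O{\left(D,d \right)} = d \left(6 + d\right)$
$U{\left(k,m \right)} = 8 k + 8 m$
$\sqrt{32981 + U{\left(O{\left(\left(-4\right)^{2},8 \right)},112 \right)}} = \sqrt{32981 + \left(8 \cdot 8 \left(6 + 8\right) + 8 \cdot 112\right)} = \sqrt{32981 + \left(8 \cdot 8 \cdot 14 + 896\right)} = \sqrt{32981 + \left(8 \cdot 112 + 896\right)} = \sqrt{32981 + \left(896 + 896\right)} = \sqrt{32981 + 1792} = \sqrt{34773}$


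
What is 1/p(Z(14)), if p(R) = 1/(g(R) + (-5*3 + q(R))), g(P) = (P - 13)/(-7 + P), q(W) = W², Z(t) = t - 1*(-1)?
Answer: 841/4 ≈ 210.25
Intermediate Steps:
Z(t) = 1 + t (Z(t) = t + 1 = 1 + t)
g(P) = (-13 + P)/(-7 + P)
p(R) = 1/(-15 + R² + (-13 + R)/(-7 + R)) (p(R) = 1/((-13 + R)/(-7 + R) + (-5*3 + R²)) = 1/((-13 + R)/(-7 + R) + (-15 + R²)) = 1/(-15 + R² + (-13 + R)/(-7 + R)))
1/p(Z(14)) = 1/((-7 + (1 + 14))/(-13 + (1 + 14) + (-15 + (1 + 14)²)*(-7 + (1 + 14)))) = 1/((-7 + 15)/(-13 + 15 + (-15 + 15²)*(-7 + 15))) = 1/(8/(-13 + 15 + (-15 + 225)*8)) = 1/(8/(-13 + 15 + 210*8)) = 1/(8/(-13 + 15 + 1680)) = 1/(8/1682) = 1/((1/1682)*8) = 1/(4/841) = 841/4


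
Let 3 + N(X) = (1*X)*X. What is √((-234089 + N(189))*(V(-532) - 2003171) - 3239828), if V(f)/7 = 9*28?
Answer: √397017868169 ≈ 6.3009e+5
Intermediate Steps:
V(f) = 1764 (V(f) = 7*(9*28) = 7*252 = 1764)
N(X) = -3 + X² (N(X) = -3 + (1*X)*X = -3 + X*X = -3 + X²)
√((-234089 + N(189))*(V(-532) - 2003171) - 3239828) = √((-234089 + (-3 + 189²))*(1764 - 2003171) - 3239828) = √((-234089 + (-3 + 35721))*(-2001407) - 3239828) = √((-234089 + 35718)*(-2001407) - 3239828) = √(-198371*(-2001407) - 3239828) = √(397021107997 - 3239828) = √397017868169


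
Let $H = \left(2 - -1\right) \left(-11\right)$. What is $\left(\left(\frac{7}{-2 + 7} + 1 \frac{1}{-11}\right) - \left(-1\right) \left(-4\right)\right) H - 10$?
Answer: $\frac{394}{5} \approx 78.8$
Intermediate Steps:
$H = -33$ ($H = \left(2 + 1\right) \left(-11\right) = 3 \left(-11\right) = -33$)
$\left(\left(\frac{7}{-2 + 7} + 1 \frac{1}{-11}\right) - \left(-1\right) \left(-4\right)\right) H - 10 = \left(\left(\frac{7}{-2 + 7} + 1 \frac{1}{-11}\right) - \left(-1\right) \left(-4\right)\right) \left(-33\right) - 10 = \left(\left(\frac{7}{5} + 1 \left(- \frac{1}{11}\right)\right) - 4\right) \left(-33\right) - 10 = \left(\left(7 \cdot \frac{1}{5} - \frac{1}{11}\right) - 4\right) \left(-33\right) - 10 = \left(\left(\frac{7}{5} - \frac{1}{11}\right) - 4\right) \left(-33\right) - 10 = \left(\frac{72}{55} - 4\right) \left(-33\right) - 10 = \left(- \frac{148}{55}\right) \left(-33\right) - 10 = \frac{444}{5} - 10 = \frac{394}{5}$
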